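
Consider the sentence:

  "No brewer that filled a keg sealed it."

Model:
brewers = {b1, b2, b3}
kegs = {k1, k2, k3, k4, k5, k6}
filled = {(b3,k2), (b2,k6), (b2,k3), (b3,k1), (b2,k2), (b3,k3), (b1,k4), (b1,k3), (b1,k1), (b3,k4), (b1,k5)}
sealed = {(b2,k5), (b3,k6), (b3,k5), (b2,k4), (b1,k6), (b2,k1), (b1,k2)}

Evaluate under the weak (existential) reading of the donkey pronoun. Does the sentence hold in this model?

"it" takes "a keg" as antecedent — a donkey pronoun bound across the clause boundary.
Truth condition: for no (b,k) with filled(b,k) does sealed(b,k) hold.
Restrictor pairs — does the scope hold? (b1,k1):fails  (b1,k3):fails  (b1,k4):fails  (b1,k5):fails  (b2,k2):fails  (b2,k3):fails  (b2,k6):fails  (b3,k1):fails  (b3,k2):fails  (b3,k3):fails  (b3,k4):fails
Scope holds for no restrictor pair, so the sentence is true.

True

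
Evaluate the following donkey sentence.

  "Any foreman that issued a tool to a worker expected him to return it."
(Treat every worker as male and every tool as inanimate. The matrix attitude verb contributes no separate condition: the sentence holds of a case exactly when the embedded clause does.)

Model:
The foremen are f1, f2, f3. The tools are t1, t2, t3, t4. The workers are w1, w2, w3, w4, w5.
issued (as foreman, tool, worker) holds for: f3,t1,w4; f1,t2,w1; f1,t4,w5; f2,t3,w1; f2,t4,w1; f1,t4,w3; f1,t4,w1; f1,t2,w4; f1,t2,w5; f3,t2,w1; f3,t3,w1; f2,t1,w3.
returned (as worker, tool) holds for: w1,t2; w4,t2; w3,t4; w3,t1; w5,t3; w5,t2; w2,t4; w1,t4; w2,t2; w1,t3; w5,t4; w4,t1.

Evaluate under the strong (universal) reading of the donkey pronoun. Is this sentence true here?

"him" takes "a worker" as antecedent and "it" takes "a tool"; both are donkey pronouns co-varying with the restrictor.
Strong reading: for every (f,t,w) with issued(f,t,w), returned(w,t).
Restrictor triples: (f1,t2,w1)→returned(w1,t2) ✓  (f1,t2,w4)→returned(w4,t2) ✓  (f1,t2,w5)→returned(w5,t2) ✓  (f1,t4,w1)→returned(w1,t4) ✓  (f1,t4,w3)→returned(w3,t4) ✓  (f1,t4,w5)→returned(w5,t4) ✓  (f2,t1,w3)→returned(w3,t1) ✓  (f2,t3,w1)→returned(w1,t3) ✓  (f2,t4,w1)→returned(w1,t4) ✓  (f3,t1,w4)→returned(w4,t1) ✓  (f3,t2,w1)→returned(w1,t2) ✓  (f3,t3,w1)→returned(w1,t3) ✓
Every restrictor triple satisfies the scope.

True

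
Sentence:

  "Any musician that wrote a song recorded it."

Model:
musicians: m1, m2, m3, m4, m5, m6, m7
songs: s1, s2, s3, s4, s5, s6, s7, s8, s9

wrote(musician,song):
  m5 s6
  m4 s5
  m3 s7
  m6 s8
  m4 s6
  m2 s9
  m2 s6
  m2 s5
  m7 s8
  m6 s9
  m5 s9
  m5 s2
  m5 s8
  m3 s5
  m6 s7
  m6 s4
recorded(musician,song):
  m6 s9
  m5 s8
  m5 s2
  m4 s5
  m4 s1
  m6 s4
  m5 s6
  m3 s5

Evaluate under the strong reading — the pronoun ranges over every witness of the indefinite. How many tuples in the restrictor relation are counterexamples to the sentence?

"it" takes "a song" as antecedent — a donkey pronoun bound across the clause boundary.
Strong reading: for every (m,s) with wrote(m,s), recorded(m,s).
Restrictor pairs: (m2,s5) ✗  (m2,s6) ✗  (m2,s9) ✗  (m3,s5) ✓  (m3,s7) ✗  (m4,s5) ✓  (m4,s6) ✗  (m5,s2) ✓  (m5,s6) ✓  (m5,s8) ✓  (m5,s9) ✗  (m6,s4) ✓  (m6,s7) ✗  (m6,s8) ✗  (m6,s9) ✓  (m7,s8) ✗
Counterexamples (restrictor pairs failing the scope): 9.

9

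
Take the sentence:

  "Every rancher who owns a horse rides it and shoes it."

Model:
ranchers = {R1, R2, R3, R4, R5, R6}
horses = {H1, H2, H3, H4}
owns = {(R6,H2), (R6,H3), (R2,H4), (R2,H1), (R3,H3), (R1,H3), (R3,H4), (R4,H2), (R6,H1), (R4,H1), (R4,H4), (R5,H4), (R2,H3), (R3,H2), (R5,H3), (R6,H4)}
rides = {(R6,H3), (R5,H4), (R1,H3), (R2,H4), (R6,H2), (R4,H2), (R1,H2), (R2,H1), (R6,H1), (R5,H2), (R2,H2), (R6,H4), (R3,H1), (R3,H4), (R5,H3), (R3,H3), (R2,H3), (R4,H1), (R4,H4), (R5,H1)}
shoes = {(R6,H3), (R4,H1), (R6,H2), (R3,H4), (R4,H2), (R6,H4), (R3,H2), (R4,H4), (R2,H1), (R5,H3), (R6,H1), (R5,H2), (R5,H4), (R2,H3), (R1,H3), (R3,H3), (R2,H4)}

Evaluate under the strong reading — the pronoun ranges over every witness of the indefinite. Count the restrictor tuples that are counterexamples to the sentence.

"it" takes "a horse" as antecedent — a donkey pronoun bound across the clause boundary.
Strong reading: for every (r,h) with owns(r,h), rides(r,h) ∧ shoes(r,h).
Restrictor pairs: (R1,H3) ✓  (R2,H1) ✓  (R2,H3) ✓  (R2,H4) ✓  (R3,H2) ✗  (R3,H3) ✓  (R3,H4) ✓  (R4,H1) ✓  (R4,H2) ✓  (R4,H4) ✓  (R5,H3) ✓  (R5,H4) ✓  (R6,H1) ✓  (R6,H2) ✓  (R6,H3) ✓  (R6,H4) ✓
Counterexamples (restrictor pairs failing the scope): 1.

1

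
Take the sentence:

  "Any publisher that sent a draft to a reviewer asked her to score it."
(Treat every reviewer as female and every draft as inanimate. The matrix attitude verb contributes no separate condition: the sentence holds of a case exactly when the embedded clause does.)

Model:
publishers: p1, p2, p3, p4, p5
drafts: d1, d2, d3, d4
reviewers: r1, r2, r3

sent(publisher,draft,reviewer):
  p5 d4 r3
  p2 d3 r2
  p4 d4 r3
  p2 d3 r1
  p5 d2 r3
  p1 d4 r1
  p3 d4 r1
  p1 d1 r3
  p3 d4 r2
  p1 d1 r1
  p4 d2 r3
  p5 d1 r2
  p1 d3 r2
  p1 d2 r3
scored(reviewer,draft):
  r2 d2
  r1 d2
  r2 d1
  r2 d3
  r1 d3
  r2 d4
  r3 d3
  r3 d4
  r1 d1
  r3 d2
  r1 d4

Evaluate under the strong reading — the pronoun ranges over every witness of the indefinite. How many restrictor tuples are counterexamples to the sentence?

1

"her" takes "a reviewer" as antecedent and "it" takes "a draft"; both are donkey pronouns co-varying with the restrictor.
Strong reading: for every (p,d,r) with sent(p,d,r), scored(r,d).
Restrictor triples: (p1,d1,r1)→scored(r1,d1) ✓  (p1,d1,r3)→scored(r3,d1) ✗  (p1,d2,r3)→scored(r3,d2) ✓  (p1,d3,r2)→scored(r2,d3) ✓  (p1,d4,r1)→scored(r1,d4) ✓  (p2,d3,r1)→scored(r1,d3) ✓  (p2,d3,r2)→scored(r2,d3) ✓  (p3,d4,r1)→scored(r1,d4) ✓  (p3,d4,r2)→scored(r2,d4) ✓  (p4,d2,r3)→scored(r3,d2) ✓  (p4,d4,r3)→scored(r3,d4) ✓  (p5,d1,r2)→scored(r2,d1) ✓  (p5,d2,r3)→scored(r3,d2) ✓  (p5,d4,r3)→scored(r3,d4) ✓
Counterexamples (restrictor triples failing the scope): 1.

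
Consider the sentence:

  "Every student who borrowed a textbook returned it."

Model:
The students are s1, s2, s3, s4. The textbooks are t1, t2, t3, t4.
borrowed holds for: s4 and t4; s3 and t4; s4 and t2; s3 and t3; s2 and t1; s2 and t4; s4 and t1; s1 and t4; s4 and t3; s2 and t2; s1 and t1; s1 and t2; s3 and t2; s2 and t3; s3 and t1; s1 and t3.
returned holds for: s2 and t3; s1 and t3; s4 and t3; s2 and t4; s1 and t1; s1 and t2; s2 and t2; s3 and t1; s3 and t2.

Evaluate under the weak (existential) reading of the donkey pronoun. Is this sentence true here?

True

"it" takes "a textbook" as antecedent — a donkey pronoun bound across the clause boundary.
Weak reading: every student s with some borrowed-textbook has at least one borrowed-textbook t such that returned(s,t).
Per student: s1:✓  s2:✓  s3:✓  s4:✓
Every student in the restrictor has a witness.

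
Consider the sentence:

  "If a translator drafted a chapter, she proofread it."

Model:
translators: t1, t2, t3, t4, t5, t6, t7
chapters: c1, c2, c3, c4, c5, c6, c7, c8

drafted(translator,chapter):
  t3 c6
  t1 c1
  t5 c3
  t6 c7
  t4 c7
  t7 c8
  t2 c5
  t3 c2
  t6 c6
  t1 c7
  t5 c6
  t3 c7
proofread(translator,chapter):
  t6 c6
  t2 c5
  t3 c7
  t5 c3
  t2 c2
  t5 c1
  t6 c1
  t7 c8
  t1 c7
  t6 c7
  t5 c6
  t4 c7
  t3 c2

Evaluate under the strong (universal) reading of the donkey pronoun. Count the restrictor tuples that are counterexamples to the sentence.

"it" takes "a chapter" as antecedent — a donkey pronoun bound across the clause boundary.
Strong reading: for every (t,c) with drafted(t,c), proofread(t,c).
Restrictor pairs: (t1,c1) ✗  (t1,c7) ✓  (t2,c5) ✓  (t3,c2) ✓  (t3,c6) ✗  (t3,c7) ✓  (t4,c7) ✓  (t5,c3) ✓  (t5,c6) ✓  (t6,c6) ✓  (t6,c7) ✓  (t7,c8) ✓
Counterexamples (restrictor pairs failing the scope): 2.

2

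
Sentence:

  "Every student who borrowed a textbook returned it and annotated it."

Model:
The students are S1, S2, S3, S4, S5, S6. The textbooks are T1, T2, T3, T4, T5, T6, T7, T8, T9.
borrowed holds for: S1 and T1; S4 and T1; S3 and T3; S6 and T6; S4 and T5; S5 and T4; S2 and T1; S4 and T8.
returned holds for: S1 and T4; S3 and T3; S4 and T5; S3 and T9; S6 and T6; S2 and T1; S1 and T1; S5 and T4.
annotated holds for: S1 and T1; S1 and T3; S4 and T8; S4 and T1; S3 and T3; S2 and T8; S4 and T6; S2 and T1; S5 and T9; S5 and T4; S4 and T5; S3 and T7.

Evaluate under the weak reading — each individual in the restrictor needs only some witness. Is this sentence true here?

"it" takes "a textbook" as antecedent — a donkey pronoun bound across the clause boundary.
Weak reading: every student s with some borrowed-textbook has at least one borrowed-textbook t such that returned(s,t) ∧ annotated(s,t).
Per student: S1:✓  S2:✓  S3:✓  S4:✓  S5:✓  S6:✗
S6 has no witness among its borrowed-textbooks.

False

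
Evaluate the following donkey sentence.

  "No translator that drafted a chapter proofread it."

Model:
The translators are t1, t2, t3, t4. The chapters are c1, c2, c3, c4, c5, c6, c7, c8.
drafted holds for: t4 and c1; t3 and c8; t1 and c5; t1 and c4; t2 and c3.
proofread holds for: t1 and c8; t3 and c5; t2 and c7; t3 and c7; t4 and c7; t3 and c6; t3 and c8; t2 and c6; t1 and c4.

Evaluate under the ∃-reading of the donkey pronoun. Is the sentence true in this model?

"it" takes "a chapter" as antecedent — a donkey pronoun bound across the clause boundary.
Truth condition: for no (t,c) with drafted(t,c) does proofread(t,c) hold.
Restrictor pairs — does the scope hold? (t1,c4):holds  (t1,c5):fails  (t2,c3):fails  (t3,c8):holds  (t4,c1):fails
Scope holds for 2 pair(s), so the sentence is false.

False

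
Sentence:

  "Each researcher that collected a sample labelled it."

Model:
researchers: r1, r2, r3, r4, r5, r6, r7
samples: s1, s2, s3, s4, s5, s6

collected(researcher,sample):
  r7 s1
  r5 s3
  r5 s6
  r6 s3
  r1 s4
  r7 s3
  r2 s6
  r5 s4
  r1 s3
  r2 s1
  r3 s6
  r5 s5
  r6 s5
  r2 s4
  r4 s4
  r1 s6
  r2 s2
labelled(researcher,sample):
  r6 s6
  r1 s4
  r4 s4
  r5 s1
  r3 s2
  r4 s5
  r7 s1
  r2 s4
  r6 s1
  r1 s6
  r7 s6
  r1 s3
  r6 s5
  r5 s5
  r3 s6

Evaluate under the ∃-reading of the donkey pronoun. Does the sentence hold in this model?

True

"it" takes "a sample" as antecedent — a donkey pronoun bound across the clause boundary.
Weak reading: every researcher r with some collected-sample has at least one collected-sample s such that labelled(r,s).
Per researcher: r1:✓  r2:✓  r3:✓  r4:✓  r5:✓  r6:✓  r7:✓
Every researcher in the restrictor has a witness.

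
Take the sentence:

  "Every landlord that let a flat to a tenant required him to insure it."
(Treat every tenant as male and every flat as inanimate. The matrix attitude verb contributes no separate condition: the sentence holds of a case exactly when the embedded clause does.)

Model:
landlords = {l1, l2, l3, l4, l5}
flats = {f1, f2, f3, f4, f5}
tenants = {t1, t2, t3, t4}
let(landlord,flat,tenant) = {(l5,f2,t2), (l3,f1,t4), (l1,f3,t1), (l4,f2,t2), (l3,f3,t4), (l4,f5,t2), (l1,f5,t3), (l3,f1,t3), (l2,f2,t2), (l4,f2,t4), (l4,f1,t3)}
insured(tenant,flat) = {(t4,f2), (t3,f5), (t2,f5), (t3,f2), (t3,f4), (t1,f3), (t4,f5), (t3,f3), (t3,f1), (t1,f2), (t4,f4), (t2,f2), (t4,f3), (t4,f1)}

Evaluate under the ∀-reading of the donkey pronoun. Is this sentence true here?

"him" takes "a tenant" as antecedent and "it" takes "a flat"; both are donkey pronouns co-varying with the restrictor.
Strong reading: for every (l,f,t) with let(l,f,t), insured(t,f).
Restrictor triples: (l1,f3,t1)→insured(t1,f3) ✓  (l1,f5,t3)→insured(t3,f5) ✓  (l2,f2,t2)→insured(t2,f2) ✓  (l3,f1,t3)→insured(t3,f1) ✓  (l3,f1,t4)→insured(t4,f1) ✓  (l3,f3,t4)→insured(t4,f3) ✓  (l4,f1,t3)→insured(t3,f1) ✓  (l4,f2,t2)→insured(t2,f2) ✓  (l4,f2,t4)→insured(t4,f2) ✓  (l4,f5,t2)→insured(t2,f5) ✓  (l5,f2,t2)→insured(t2,f2) ✓
Every restrictor triple satisfies the scope.

True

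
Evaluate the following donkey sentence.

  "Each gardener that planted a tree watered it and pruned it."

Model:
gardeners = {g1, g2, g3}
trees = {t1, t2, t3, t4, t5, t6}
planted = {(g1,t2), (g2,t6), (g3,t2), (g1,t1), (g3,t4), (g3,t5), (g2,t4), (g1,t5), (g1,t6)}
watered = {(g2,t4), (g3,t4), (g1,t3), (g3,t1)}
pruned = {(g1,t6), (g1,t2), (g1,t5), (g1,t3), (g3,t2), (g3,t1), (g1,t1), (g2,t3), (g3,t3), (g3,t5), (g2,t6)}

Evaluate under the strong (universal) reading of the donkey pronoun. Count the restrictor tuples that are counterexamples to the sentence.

"it" takes "a tree" as antecedent — a donkey pronoun bound across the clause boundary.
Strong reading: for every (g,t) with planted(g,t), watered(g,t) ∧ pruned(g,t).
Restrictor pairs: (g1,t1) ✗  (g1,t2) ✗  (g1,t5) ✗  (g1,t6) ✗  (g2,t4) ✗  (g2,t6) ✗  (g3,t2) ✗  (g3,t4) ✗  (g3,t5) ✗
Counterexamples (restrictor pairs failing the scope): 9.

9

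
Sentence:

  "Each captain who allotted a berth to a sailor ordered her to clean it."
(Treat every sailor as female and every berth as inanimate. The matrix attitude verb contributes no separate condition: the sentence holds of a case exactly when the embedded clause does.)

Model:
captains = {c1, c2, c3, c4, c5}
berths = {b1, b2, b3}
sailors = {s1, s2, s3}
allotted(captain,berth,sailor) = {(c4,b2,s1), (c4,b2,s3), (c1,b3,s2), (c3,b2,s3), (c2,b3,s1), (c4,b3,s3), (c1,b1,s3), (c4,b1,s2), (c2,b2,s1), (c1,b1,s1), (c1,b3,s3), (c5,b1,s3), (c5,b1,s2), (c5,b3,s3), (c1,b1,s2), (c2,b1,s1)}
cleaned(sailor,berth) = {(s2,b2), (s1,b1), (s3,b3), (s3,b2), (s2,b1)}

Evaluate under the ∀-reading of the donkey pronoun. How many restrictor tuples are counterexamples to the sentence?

"her" takes "a sailor" as antecedent and "it" takes "a berth"; both are donkey pronouns co-varying with the restrictor.
Strong reading: for every (c,b,s) with allotted(c,b,s), cleaned(s,b).
Restrictor triples: (c1,b1,s1)→cleaned(s1,b1) ✓  (c1,b1,s2)→cleaned(s2,b1) ✓  (c1,b1,s3)→cleaned(s3,b1) ✗  (c1,b3,s2)→cleaned(s2,b3) ✗  (c1,b3,s3)→cleaned(s3,b3) ✓  (c2,b1,s1)→cleaned(s1,b1) ✓  (c2,b2,s1)→cleaned(s1,b2) ✗  (c2,b3,s1)→cleaned(s1,b3) ✗  (c3,b2,s3)→cleaned(s3,b2) ✓  (c4,b1,s2)→cleaned(s2,b1) ✓  (c4,b2,s1)→cleaned(s1,b2) ✗  (c4,b2,s3)→cleaned(s3,b2) ✓  (c4,b3,s3)→cleaned(s3,b3) ✓  (c5,b1,s2)→cleaned(s2,b1) ✓  (c5,b1,s3)→cleaned(s3,b1) ✗  (c5,b3,s3)→cleaned(s3,b3) ✓
Counterexamples (restrictor triples failing the scope): 6.

6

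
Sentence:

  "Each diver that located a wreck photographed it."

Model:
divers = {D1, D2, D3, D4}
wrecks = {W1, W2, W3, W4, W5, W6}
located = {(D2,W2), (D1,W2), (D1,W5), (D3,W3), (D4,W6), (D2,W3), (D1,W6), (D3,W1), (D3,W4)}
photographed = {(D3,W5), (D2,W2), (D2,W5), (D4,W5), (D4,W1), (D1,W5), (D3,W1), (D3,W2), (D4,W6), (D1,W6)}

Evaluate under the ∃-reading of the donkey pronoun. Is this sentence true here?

True

"it" takes "a wreck" as antecedent — a donkey pronoun bound across the clause boundary.
Weak reading: every diver d with some located-wreck has at least one located-wreck w such that photographed(d,w).
Per diver: D1:✓  D2:✓  D3:✓  D4:✓
Every diver in the restrictor has a witness.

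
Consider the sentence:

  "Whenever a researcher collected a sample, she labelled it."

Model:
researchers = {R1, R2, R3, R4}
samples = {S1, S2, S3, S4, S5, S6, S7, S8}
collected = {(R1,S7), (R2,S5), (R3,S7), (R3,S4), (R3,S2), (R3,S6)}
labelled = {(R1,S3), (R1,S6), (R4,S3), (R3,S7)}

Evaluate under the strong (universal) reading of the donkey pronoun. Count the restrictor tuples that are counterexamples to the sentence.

5

"it" takes "a sample" as antecedent — a donkey pronoun bound across the clause boundary.
Strong reading: for every (r,s) with collected(r,s), labelled(r,s).
Restrictor pairs: (R1,S7) ✗  (R2,S5) ✗  (R3,S2) ✗  (R3,S4) ✗  (R3,S6) ✗  (R3,S7) ✓
Counterexamples (restrictor pairs failing the scope): 5.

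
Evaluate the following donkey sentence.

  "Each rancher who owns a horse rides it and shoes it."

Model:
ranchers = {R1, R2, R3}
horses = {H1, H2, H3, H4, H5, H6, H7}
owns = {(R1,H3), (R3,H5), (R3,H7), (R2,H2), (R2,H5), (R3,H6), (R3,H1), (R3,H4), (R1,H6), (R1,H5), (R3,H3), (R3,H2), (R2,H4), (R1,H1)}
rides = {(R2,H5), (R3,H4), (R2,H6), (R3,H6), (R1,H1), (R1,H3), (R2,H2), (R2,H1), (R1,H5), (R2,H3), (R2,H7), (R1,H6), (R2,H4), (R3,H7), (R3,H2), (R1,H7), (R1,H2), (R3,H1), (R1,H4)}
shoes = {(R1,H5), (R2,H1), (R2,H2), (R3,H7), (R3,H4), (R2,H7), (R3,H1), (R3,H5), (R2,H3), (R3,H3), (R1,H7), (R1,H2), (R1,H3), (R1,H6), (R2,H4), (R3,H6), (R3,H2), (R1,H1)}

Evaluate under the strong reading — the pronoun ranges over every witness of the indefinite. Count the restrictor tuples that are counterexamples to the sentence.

"it" takes "a horse" as antecedent — a donkey pronoun bound across the clause boundary.
Strong reading: for every (r,h) with owns(r,h), rides(r,h) ∧ shoes(r,h).
Restrictor pairs: (R1,H1) ✓  (R1,H3) ✓  (R1,H5) ✓  (R1,H6) ✓  (R2,H2) ✓  (R2,H4) ✓  (R2,H5) ✗  (R3,H1) ✓  (R3,H2) ✓  (R3,H3) ✗  (R3,H4) ✓  (R3,H5) ✗  (R3,H6) ✓  (R3,H7) ✓
Counterexamples (restrictor pairs failing the scope): 3.

3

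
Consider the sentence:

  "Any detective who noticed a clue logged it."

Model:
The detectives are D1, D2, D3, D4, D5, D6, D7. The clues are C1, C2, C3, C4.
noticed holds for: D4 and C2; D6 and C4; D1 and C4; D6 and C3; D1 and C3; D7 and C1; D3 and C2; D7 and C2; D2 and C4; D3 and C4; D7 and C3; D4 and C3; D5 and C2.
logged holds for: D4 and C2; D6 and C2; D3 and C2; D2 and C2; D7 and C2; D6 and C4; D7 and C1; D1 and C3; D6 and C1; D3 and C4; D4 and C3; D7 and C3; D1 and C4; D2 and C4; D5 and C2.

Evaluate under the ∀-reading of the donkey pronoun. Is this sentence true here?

"it" takes "a clue" as antecedent — a donkey pronoun bound across the clause boundary.
Strong reading: for every (d,c) with noticed(d,c), logged(d,c).
Restrictor pairs: (D1,C3) ✓  (D1,C4) ✓  (D2,C4) ✓  (D3,C2) ✓  (D3,C4) ✓  (D4,C2) ✓  (D4,C3) ✓  (D5,C2) ✓  (D6,C3) ✗  (D6,C4) ✓  (D7,C1) ✓  (D7,C2) ✓  (D7,C3) ✓
Counterexample: (D6,C3) is in noticed but fails the scope.

False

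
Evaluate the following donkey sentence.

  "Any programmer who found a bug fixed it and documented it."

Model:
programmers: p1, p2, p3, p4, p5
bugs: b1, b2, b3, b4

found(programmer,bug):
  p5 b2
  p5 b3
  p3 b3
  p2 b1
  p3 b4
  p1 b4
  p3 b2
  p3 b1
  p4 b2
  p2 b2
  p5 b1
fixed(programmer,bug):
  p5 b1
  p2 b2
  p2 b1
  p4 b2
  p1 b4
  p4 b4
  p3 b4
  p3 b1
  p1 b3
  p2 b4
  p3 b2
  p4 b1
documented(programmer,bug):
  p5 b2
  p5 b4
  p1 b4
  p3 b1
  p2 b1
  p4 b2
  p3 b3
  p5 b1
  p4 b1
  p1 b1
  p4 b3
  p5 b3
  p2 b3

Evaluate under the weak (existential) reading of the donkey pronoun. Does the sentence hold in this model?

True

"it" takes "a bug" as antecedent — a donkey pronoun bound across the clause boundary.
Weak reading: every programmer p with some found-bug has at least one found-bug b such that fixed(p,b) ∧ documented(p,b).
Per programmer: p1:✓  p2:✓  p3:✓  p4:✓  p5:✓
Every programmer in the restrictor has a witness.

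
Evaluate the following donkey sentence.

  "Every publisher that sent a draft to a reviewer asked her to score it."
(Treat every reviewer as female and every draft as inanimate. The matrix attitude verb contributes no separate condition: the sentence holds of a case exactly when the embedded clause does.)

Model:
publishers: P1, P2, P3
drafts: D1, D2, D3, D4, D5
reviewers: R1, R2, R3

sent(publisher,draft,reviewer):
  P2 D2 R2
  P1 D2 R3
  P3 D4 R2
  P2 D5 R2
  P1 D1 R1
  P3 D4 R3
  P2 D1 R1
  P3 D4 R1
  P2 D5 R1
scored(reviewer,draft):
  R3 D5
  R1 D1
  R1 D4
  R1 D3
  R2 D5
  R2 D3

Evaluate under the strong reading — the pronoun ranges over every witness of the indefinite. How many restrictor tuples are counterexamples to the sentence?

5

"her" takes "a reviewer" as antecedent and "it" takes "a draft"; both are donkey pronouns co-varying with the restrictor.
Strong reading: for every (p,d,r) with sent(p,d,r), scored(r,d).
Restrictor triples: (P1,D1,R1)→scored(R1,D1) ✓  (P1,D2,R3)→scored(R3,D2) ✗  (P2,D1,R1)→scored(R1,D1) ✓  (P2,D2,R2)→scored(R2,D2) ✗  (P2,D5,R1)→scored(R1,D5) ✗  (P2,D5,R2)→scored(R2,D5) ✓  (P3,D4,R1)→scored(R1,D4) ✓  (P3,D4,R2)→scored(R2,D4) ✗  (P3,D4,R3)→scored(R3,D4) ✗
Counterexamples (restrictor triples failing the scope): 5.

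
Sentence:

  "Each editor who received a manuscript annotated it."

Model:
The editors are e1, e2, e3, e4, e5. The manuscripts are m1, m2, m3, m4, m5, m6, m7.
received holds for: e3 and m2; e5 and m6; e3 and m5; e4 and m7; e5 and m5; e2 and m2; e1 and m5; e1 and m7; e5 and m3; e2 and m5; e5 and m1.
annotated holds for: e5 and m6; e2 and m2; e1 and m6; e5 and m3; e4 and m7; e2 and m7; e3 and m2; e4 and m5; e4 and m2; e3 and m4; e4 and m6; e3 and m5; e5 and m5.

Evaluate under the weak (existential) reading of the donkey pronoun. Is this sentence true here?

False

"it" takes "a manuscript" as antecedent — a donkey pronoun bound across the clause boundary.
Weak reading: every editor e with some received-manuscript has at least one received-manuscript m such that annotated(e,m).
Per editor: e1:✗  e2:✓  e3:✓  e4:✓  e5:✓
e1 has no witness among its received-manuscripts.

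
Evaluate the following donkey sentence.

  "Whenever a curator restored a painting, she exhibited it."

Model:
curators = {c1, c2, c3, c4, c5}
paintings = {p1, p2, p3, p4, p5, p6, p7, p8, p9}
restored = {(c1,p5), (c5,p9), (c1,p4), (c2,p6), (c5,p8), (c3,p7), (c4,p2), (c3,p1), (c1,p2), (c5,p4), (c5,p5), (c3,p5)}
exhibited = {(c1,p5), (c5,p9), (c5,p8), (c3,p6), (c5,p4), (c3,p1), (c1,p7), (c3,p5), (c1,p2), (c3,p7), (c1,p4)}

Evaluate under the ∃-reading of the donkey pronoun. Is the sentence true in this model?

"it" takes "a painting" as antecedent — a donkey pronoun bound across the clause boundary.
Weak reading: every curator c with some restored-painting has at least one restored-painting p such that exhibited(c,p).
Per curator: c1:✓  c2:✗  c3:✓  c4:✗  c5:✓
c2 has no witness among its restored-paintings.

False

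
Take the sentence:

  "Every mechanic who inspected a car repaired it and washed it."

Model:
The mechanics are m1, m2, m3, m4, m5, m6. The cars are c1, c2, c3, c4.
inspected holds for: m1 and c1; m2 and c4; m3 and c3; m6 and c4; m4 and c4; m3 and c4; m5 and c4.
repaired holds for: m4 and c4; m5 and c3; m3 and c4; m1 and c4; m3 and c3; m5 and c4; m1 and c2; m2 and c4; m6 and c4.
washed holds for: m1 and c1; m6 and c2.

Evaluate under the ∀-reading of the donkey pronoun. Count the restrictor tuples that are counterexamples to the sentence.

7

"it" takes "a car" as antecedent — a donkey pronoun bound across the clause boundary.
Strong reading: for every (m,c) with inspected(m,c), repaired(m,c) ∧ washed(m,c).
Restrictor pairs: (m1,c1) ✗  (m2,c4) ✗  (m3,c3) ✗  (m3,c4) ✗  (m4,c4) ✗  (m5,c4) ✗  (m6,c4) ✗
Counterexamples (restrictor pairs failing the scope): 7.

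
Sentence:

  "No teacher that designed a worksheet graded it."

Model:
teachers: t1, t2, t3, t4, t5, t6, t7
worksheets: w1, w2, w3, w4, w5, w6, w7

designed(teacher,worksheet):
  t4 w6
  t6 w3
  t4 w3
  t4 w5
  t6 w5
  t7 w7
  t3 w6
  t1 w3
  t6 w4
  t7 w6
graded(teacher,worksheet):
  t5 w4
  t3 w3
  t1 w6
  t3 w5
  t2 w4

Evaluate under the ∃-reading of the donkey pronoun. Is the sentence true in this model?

"it" takes "a worksheet" as antecedent — a donkey pronoun bound across the clause boundary.
Truth condition: for no (t,w) with designed(t,w) does graded(t,w) hold.
Restrictor pairs — does the scope hold? (t1,w3):fails  (t3,w6):fails  (t4,w3):fails  (t4,w5):fails  (t4,w6):fails  (t6,w3):fails  (t6,w4):fails  (t6,w5):fails  (t7,w6):fails  (t7,w7):fails
Scope holds for no restrictor pair, so the sentence is true.

True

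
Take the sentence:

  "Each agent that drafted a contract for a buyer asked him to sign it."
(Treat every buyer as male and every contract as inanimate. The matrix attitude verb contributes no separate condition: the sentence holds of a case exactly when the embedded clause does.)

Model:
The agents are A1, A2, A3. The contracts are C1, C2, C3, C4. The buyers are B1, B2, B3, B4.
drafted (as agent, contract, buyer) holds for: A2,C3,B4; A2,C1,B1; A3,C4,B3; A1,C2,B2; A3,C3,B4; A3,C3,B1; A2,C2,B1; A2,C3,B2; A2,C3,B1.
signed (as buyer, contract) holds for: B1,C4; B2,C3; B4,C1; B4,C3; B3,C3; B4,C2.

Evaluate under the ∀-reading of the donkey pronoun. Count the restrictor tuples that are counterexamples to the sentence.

"him" takes "a buyer" as antecedent and "it" takes "a contract"; both are donkey pronouns co-varying with the restrictor.
Strong reading: for every (a,c,b) with drafted(a,c,b), signed(b,c).
Restrictor triples: (A1,C2,B2)→signed(B2,C2) ✗  (A2,C1,B1)→signed(B1,C1) ✗  (A2,C2,B1)→signed(B1,C2) ✗  (A2,C3,B1)→signed(B1,C3) ✗  (A2,C3,B2)→signed(B2,C3) ✓  (A2,C3,B4)→signed(B4,C3) ✓  (A3,C3,B1)→signed(B1,C3) ✗  (A3,C3,B4)→signed(B4,C3) ✓  (A3,C4,B3)→signed(B3,C4) ✗
Counterexamples (restrictor triples failing the scope): 6.

6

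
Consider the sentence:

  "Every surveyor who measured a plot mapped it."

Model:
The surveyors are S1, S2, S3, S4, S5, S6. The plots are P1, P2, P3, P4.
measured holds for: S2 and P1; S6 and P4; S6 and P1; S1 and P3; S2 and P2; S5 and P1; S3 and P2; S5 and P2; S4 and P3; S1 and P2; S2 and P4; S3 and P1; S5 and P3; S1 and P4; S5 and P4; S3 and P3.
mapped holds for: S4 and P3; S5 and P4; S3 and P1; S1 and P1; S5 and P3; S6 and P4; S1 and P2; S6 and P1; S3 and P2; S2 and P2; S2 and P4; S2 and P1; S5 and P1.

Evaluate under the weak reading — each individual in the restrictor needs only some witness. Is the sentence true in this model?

True

"it" takes "a plot" as antecedent — a donkey pronoun bound across the clause boundary.
Weak reading: every surveyor s with some measured-plot has at least one measured-plot p such that mapped(s,p).
Per surveyor: S1:✓  S2:✓  S3:✓  S4:✓  S5:✓  S6:✓
Every surveyor in the restrictor has a witness.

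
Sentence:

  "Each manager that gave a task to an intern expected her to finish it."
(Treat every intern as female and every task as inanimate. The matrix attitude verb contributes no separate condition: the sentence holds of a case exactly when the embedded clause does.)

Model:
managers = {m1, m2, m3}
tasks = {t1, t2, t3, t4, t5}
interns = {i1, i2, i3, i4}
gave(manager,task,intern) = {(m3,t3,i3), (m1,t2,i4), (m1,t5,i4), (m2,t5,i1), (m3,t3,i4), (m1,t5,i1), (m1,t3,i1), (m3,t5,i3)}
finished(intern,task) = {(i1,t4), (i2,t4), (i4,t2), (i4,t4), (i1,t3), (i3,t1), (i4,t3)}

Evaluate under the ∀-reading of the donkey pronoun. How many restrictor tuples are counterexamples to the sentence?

"her" takes "an intern" as antecedent and "it" takes "a task"; both are donkey pronouns co-varying with the restrictor.
Strong reading: for every (m,t,i) with gave(m,t,i), finished(i,t).
Restrictor triples: (m1,t2,i4)→finished(i4,t2) ✓  (m1,t3,i1)→finished(i1,t3) ✓  (m1,t5,i1)→finished(i1,t5) ✗  (m1,t5,i4)→finished(i4,t5) ✗  (m2,t5,i1)→finished(i1,t5) ✗  (m3,t3,i3)→finished(i3,t3) ✗  (m3,t3,i4)→finished(i4,t3) ✓  (m3,t5,i3)→finished(i3,t5) ✗
Counterexamples (restrictor triples failing the scope): 5.

5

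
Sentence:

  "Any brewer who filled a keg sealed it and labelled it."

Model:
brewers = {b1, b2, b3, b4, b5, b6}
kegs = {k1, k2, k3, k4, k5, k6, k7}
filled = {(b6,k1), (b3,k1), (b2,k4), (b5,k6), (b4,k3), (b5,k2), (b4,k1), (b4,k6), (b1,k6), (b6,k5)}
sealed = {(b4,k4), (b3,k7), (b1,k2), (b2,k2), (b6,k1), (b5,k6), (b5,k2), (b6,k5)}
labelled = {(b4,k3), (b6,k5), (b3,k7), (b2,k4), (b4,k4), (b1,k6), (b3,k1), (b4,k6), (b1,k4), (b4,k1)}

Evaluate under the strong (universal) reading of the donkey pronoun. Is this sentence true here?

"it" takes "a keg" as antecedent — a donkey pronoun bound across the clause boundary.
Strong reading: for every (b,k) with filled(b,k), sealed(b,k) ∧ labelled(b,k).
Restrictor pairs: (b1,k6) ✗  (b2,k4) ✗  (b3,k1) ✗  (b4,k1) ✗  (b4,k3) ✗  (b4,k6) ✗  (b5,k2) ✗  (b5,k6) ✗  (b6,k1) ✗  (b6,k5) ✓
Counterexample: (b1,k6) is in filled but fails the scope.

False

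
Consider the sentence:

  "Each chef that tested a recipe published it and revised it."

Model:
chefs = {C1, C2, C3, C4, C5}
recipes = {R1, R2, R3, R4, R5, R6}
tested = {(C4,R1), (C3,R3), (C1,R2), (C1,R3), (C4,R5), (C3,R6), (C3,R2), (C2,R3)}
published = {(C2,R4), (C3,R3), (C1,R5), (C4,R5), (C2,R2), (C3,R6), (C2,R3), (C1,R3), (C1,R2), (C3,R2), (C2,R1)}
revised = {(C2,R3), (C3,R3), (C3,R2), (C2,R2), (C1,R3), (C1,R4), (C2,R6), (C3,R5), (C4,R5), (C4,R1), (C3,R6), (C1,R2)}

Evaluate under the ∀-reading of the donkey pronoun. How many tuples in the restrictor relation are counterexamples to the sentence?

"it" takes "a recipe" as antecedent — a donkey pronoun bound across the clause boundary.
Strong reading: for every (c,r) with tested(c,r), published(c,r) ∧ revised(c,r).
Restrictor pairs: (C1,R2) ✓  (C1,R3) ✓  (C2,R3) ✓  (C3,R2) ✓  (C3,R3) ✓  (C3,R6) ✓  (C4,R1) ✗  (C4,R5) ✓
Counterexamples (restrictor pairs failing the scope): 1.

1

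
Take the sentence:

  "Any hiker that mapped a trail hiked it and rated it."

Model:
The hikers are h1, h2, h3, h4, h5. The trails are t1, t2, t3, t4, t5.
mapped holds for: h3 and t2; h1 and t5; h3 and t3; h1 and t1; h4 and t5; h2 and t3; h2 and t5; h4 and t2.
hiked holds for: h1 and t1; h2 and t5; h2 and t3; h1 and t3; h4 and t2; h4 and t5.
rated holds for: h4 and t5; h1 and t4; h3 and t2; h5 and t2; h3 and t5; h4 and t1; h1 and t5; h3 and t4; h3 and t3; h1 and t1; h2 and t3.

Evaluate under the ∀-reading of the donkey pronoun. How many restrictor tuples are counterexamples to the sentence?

5

"it" takes "a trail" as antecedent — a donkey pronoun bound across the clause boundary.
Strong reading: for every (h,t) with mapped(h,t), hiked(h,t) ∧ rated(h,t).
Restrictor pairs: (h1,t1) ✓  (h1,t5) ✗  (h2,t3) ✓  (h2,t5) ✗  (h3,t2) ✗  (h3,t3) ✗  (h4,t2) ✗  (h4,t5) ✓
Counterexamples (restrictor pairs failing the scope): 5.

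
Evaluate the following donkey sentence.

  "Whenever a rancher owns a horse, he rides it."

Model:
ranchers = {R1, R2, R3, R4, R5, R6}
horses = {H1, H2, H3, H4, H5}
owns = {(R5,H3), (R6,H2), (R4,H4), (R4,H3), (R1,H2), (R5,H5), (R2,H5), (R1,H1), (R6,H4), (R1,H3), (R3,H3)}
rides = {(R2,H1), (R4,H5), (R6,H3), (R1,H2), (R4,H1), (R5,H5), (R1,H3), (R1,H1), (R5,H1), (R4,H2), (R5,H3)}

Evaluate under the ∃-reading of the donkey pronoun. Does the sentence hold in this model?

"it" takes "a horse" as antecedent — a donkey pronoun bound across the clause boundary.
Weak reading: every rancher r with some owns-horse has at least one owns-horse h such that rides(r,h).
Per rancher: R1:✓  R2:✗  R3:✗  R4:✗  R5:✓  R6:✗
R2 has no witness among its owns-horses.

False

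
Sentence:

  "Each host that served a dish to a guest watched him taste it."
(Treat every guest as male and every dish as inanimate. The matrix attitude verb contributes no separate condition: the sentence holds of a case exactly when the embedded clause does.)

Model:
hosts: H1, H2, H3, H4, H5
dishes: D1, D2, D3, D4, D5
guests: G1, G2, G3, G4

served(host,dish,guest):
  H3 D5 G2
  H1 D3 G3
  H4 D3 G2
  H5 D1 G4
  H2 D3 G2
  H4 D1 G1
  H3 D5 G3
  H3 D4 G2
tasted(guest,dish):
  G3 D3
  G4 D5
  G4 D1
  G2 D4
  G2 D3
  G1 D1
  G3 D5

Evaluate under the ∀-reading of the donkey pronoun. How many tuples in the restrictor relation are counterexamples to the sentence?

"him" takes "a guest" as antecedent and "it" takes "a dish"; both are donkey pronouns co-varying with the restrictor.
Strong reading: for every (h,d,g) with served(h,d,g), tasted(g,d).
Restrictor triples: (H1,D3,G3)→tasted(G3,D3) ✓  (H2,D3,G2)→tasted(G2,D3) ✓  (H3,D4,G2)→tasted(G2,D4) ✓  (H3,D5,G2)→tasted(G2,D5) ✗  (H3,D5,G3)→tasted(G3,D5) ✓  (H4,D1,G1)→tasted(G1,D1) ✓  (H4,D3,G2)→tasted(G2,D3) ✓  (H5,D1,G4)→tasted(G4,D1) ✓
Counterexamples (restrictor triples failing the scope): 1.

1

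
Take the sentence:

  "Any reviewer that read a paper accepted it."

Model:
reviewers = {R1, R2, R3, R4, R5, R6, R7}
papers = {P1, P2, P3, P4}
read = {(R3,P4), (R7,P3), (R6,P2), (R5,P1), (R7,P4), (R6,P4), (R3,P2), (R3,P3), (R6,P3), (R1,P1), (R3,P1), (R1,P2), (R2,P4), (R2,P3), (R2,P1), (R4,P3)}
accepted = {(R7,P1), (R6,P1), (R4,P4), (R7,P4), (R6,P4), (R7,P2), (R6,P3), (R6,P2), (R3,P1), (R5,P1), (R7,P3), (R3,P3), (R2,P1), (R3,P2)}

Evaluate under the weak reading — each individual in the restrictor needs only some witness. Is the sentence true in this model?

"it" takes "a paper" as antecedent — a donkey pronoun bound across the clause boundary.
Weak reading: every reviewer r with some read-paper has at least one read-paper p such that accepted(r,p).
Per reviewer: R1:✗  R2:✓  R3:✓  R4:✗  R5:✓  R6:✓  R7:✓
R1 has no witness among its read-papers.

False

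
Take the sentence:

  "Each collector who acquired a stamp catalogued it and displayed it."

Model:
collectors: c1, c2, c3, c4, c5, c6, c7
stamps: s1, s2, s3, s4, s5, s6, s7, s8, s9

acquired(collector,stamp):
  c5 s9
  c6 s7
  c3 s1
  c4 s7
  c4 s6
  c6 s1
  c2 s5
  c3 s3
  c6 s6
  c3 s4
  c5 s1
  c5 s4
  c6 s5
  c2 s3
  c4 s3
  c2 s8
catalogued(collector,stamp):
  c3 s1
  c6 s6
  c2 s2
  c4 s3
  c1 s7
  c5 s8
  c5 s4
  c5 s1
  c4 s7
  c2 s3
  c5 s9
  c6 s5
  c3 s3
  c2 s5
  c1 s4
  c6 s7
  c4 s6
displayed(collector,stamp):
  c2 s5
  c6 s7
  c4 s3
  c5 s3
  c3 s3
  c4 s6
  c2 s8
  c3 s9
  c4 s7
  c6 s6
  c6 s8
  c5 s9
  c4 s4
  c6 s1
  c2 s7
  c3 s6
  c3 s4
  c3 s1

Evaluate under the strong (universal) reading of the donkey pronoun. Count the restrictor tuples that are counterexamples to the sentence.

7

"it" takes "a stamp" as antecedent — a donkey pronoun bound across the clause boundary.
Strong reading: for every (c,s) with acquired(c,s), catalogued(c,s) ∧ displayed(c,s).
Restrictor pairs: (c2,s3) ✗  (c2,s5) ✓  (c2,s8) ✗  (c3,s1) ✓  (c3,s3) ✓  (c3,s4) ✗  (c4,s3) ✓  (c4,s6) ✓  (c4,s7) ✓  (c5,s1) ✗  (c5,s4) ✗  (c5,s9) ✓  (c6,s1) ✗  (c6,s5) ✗  (c6,s6) ✓  (c6,s7) ✓
Counterexamples (restrictor pairs failing the scope): 7.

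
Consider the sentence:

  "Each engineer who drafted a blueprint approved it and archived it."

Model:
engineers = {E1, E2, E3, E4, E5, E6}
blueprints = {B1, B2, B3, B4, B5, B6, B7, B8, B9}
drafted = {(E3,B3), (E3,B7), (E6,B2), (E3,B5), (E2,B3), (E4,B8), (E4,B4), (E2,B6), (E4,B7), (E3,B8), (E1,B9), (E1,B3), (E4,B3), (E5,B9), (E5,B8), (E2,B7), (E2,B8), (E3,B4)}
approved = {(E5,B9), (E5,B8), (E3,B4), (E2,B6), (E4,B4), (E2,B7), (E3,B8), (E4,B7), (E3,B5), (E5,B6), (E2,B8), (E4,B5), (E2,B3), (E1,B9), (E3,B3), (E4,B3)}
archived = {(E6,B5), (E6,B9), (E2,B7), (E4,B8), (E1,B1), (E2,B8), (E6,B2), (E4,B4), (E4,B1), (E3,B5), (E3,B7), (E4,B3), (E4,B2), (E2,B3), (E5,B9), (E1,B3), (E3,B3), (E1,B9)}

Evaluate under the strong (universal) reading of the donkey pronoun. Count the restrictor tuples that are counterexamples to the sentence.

"it" takes "a blueprint" as antecedent — a donkey pronoun bound across the clause boundary.
Strong reading: for every (e,b) with drafted(e,b), approved(e,b) ∧ archived(e,b).
Restrictor pairs: (E1,B3) ✗  (E1,B9) ✓  (E2,B3) ✓  (E2,B6) ✗  (E2,B7) ✓  (E2,B8) ✓  (E3,B3) ✓  (E3,B4) ✗  (E3,B5) ✓  (E3,B7) ✗  (E3,B8) ✗  (E4,B3) ✓  (E4,B4) ✓  (E4,B7) ✗  (E4,B8) ✗  (E5,B8) ✗  (E5,B9) ✓  (E6,B2) ✗
Counterexamples (restrictor pairs failing the scope): 9.

9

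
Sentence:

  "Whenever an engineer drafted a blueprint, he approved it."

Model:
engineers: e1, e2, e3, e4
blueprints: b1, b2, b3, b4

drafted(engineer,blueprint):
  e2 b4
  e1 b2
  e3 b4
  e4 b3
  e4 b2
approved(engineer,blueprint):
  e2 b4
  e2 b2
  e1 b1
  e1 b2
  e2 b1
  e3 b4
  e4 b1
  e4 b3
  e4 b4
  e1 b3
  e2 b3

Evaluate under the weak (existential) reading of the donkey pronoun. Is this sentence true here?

True

"it" takes "a blueprint" as antecedent — a donkey pronoun bound across the clause boundary.
Weak reading: every engineer e with some drafted-blueprint has at least one drafted-blueprint b such that approved(e,b).
Per engineer: e1:✓  e2:✓  e3:✓  e4:✓
Every engineer in the restrictor has a witness.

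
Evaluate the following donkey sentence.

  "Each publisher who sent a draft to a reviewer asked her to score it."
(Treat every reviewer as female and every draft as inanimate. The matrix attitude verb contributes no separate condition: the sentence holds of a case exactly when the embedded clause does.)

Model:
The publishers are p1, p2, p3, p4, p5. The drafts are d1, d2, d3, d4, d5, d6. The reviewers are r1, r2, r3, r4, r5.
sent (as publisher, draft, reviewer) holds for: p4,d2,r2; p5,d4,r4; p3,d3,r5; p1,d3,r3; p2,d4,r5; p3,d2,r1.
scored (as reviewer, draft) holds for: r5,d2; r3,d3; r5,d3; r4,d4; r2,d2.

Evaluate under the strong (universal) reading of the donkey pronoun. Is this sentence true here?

"her" takes "a reviewer" as antecedent and "it" takes "a draft"; both are donkey pronouns co-varying with the restrictor.
Strong reading: for every (p,d,r) with sent(p,d,r), scored(r,d).
Restrictor triples: (p1,d3,r3)→scored(r3,d3) ✓  (p2,d4,r5)→scored(r5,d4) ✗  (p3,d2,r1)→scored(r1,d2) ✗  (p3,d3,r5)→scored(r5,d3) ✓  (p4,d2,r2)→scored(r2,d2) ✓  (p5,d4,r4)→scored(r4,d4) ✓
Counterexample: (p2,d4,r5) — scored(r5,d4) does not hold.

False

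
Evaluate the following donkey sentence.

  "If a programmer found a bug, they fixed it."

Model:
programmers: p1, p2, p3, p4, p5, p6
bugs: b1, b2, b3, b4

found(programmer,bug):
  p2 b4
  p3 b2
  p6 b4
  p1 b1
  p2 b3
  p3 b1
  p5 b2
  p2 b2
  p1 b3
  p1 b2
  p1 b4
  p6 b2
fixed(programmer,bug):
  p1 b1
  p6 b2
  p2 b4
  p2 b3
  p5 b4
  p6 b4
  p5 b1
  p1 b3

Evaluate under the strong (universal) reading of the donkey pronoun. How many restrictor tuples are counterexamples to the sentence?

6

"it" takes "a bug" as antecedent — a donkey pronoun bound across the clause boundary.
Strong reading: for every (p,b) with found(p,b), fixed(p,b).
Restrictor pairs: (p1,b1) ✓  (p1,b2) ✗  (p1,b3) ✓  (p1,b4) ✗  (p2,b2) ✗  (p2,b3) ✓  (p2,b4) ✓  (p3,b1) ✗  (p3,b2) ✗  (p5,b2) ✗  (p6,b2) ✓  (p6,b4) ✓
Counterexamples (restrictor pairs failing the scope): 6.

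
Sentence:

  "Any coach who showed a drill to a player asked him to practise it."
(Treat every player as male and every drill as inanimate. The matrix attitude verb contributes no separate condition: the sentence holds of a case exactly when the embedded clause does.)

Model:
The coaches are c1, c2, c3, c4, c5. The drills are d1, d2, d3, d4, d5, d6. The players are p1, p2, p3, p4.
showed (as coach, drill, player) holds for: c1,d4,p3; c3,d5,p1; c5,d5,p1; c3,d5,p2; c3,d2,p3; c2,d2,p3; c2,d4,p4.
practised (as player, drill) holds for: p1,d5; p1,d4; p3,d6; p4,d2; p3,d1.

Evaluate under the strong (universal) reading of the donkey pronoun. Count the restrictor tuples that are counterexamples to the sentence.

"him" takes "a player" as antecedent and "it" takes "a drill"; both are donkey pronouns co-varying with the restrictor.
Strong reading: for every (c,d,p) with showed(c,d,p), practised(p,d).
Restrictor triples: (c1,d4,p3)→practised(p3,d4) ✗  (c2,d2,p3)→practised(p3,d2) ✗  (c2,d4,p4)→practised(p4,d4) ✗  (c3,d2,p3)→practised(p3,d2) ✗  (c3,d5,p1)→practised(p1,d5) ✓  (c3,d5,p2)→practised(p2,d5) ✗  (c5,d5,p1)→practised(p1,d5) ✓
Counterexamples (restrictor triples failing the scope): 5.

5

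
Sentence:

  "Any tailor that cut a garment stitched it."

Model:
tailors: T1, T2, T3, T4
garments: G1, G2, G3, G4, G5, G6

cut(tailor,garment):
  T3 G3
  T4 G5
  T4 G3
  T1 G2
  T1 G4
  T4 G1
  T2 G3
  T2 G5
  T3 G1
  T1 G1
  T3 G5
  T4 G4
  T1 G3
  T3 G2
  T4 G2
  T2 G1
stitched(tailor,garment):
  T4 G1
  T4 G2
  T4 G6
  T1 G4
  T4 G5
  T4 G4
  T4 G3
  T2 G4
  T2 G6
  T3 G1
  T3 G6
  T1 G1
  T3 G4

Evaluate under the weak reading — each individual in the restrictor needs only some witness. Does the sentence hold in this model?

"it" takes "a garment" as antecedent — a donkey pronoun bound across the clause boundary.
Weak reading: every tailor t with some cut-garment has at least one cut-garment g such that stitched(t,g).
Per tailor: T1:✓  T2:✗  T3:✓  T4:✓
T2 has no witness among its cut-garments.

False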